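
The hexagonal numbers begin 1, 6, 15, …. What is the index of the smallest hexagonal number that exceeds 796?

Solve n(2n−1) > 796 for integer n.
The largest n with value ≤ 796 is 20 (since 780 ≤ 796 < 861), so the first above is n = 21, value 861.

21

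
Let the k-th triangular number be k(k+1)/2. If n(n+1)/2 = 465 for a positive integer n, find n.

30

Set n(n+1)/2 = 465, giving n² + n − 930 = 0.
The discriminant is 1 + 8·465 = 3721, and √3721 = 61.
So n = (-1 + 61) / 2 = 60/2 = 30.
Check: 30·31/2 = 465. ✓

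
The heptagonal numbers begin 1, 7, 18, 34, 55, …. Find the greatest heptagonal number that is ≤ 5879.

Solve n(5n−3)/2 ≤ 5879 for integer n.
n = 48 gives 5688 ≤ 5879, while n = 49 gives 5929 > 5879; so the answer is 5688.

5688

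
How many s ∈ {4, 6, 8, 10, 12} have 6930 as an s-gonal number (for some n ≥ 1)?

1

s = 4: P(4, 83) = 6889 and P(4, 84) = 7056; 6930 is not s-gonal.
s = 6: P(6, 59) = 6903 and P(6, 60) = 7140; 6930 is not s-gonal.
s = 8: P(8, 48) = 6816 and P(8, 49) = 7105; 6930 is not s-gonal.
s = 10: P(10, 42) = 6930. ✓
s = 12: P(12, 37) = 6697 and P(12, 38) = 7068; 6930 is not s-gonal.
Hits: s ∈ {10} → 1.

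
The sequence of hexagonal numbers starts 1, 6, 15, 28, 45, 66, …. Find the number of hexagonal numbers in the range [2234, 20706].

69

The n-th hexagonal number is n(2n−1).
Smallest index with value ≥ 2234: n = 34 (giving 2278).
Largest index with value ≤ 20706: n = 102 (giving 20706).
Indices 34 through 102: 69 terms.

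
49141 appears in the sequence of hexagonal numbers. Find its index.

Set n(2n−1) = 49141, giving 2n² − n − 49141 = 0.
The discriminant is 1 + 8·49141 = 393129, and √393129 = 627.
So n = (1 + 627) / 4 = 628/4 = 157.
Check: 157·(2·157 − 1) = 49141. ✓

157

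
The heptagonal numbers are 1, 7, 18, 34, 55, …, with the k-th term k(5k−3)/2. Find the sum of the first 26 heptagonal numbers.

14976

Σ i(5i−3)/2 = (5Σi² − 3Σi) / 2 over i = 1..26.
Σi = 351 and Σi² = 6201.
(5·6201 − 3·351) / 2 = 29952/2 = 14976.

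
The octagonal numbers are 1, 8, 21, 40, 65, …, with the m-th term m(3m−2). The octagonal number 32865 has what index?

105

Set n(3n−2) = 32865, giving 3n² − 2n − 32865 = 0.
The discriminant is 4 + 12·32865 = 394384, and √394384 = 628.
So n = (2 + 628) / 6 = 630/6 = 105.
Check: 105·(3·105 − 2) = 32865. ✓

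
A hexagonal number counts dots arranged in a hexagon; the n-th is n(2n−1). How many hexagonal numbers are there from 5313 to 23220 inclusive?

The n-th hexagonal number is n(2n−1).
Smallest index with value ≥ 5313: n = 52 (giving 5356).
Largest index with value ≤ 23220: n = 108 (giving 23220).
Indices 52 through 108: 57 terms.

57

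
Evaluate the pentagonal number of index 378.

The 378th pentagonal number is n(3n−1)/2 with n = 378.
378·(3·378 − 1)/2 = 378·1133/2 = 214137.

214137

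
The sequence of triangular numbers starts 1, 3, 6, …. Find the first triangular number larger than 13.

15

Solve n(n+1)/2 > 13 for integer n.
The largest n with value ≤ 13 is 4 (since 10 ≤ 13 < 15), so the first above is n = 5, value 15.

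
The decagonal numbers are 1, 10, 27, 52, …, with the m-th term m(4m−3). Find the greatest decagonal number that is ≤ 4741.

4522

Solve n(4n−3) ≤ 4741 for integer n.
n = 34 gives 4522 ≤ 4741, while n = 35 gives 4795 > 4741; so the answer is 4522.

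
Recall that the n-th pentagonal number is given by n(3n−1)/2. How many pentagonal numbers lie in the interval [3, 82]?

The n-th pentagonal number is n(3n−1)/2.
Smallest index with value ≥ 3: n = 2 (giving 5).
Largest index with value ≤ 82: n = 7 (giving 70).
Indices 2 through 7: 6 terms.

6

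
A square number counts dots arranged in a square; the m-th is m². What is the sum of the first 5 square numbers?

55

Σ_{i=1}^{5} i² = 5·6·11/6 = 55.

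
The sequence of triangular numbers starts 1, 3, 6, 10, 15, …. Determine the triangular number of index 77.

77·78/2 = 6006/2 = 3003.

3003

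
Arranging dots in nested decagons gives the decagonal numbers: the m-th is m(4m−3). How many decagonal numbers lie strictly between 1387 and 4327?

14

The n-th decagonal number is n(4n−3).
Smallest index with value > 1387: n = 20 (giving 1540).
Largest index with value < 4327: n = 33 (giving 4257).
Indices 20 through 33: 14 terms.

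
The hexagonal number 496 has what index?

16

Set n(2n−1) = 496, giving 2n² − n − 496 = 0.
The discriminant is 1 + 8·496 = 3969, and √3969 = 63.
So n = (1 + 63) / 4 = 64/4 = 16.
Check: 16·(2·16 − 1) = 496. ✓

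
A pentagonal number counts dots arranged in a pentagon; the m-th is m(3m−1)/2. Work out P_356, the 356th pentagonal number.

356·(3·356 − 1)/2 = 356·1067/2 = 189926.

189926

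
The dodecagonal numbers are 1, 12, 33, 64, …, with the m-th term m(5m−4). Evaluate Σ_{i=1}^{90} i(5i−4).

Σ i(5i−4) = 5Σi² − 4Σi over i = 1..90.
Σi = 4095 and Σi² = 247065.
5·247065 − 4·4095 = 1218945.

1218945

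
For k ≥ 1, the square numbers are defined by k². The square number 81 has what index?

9

We need n² = 81, so n = √81 = 9.
Check: 9² = 81. ✓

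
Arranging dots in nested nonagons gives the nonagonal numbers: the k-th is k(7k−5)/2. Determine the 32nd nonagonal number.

The 32nd nonagonal number is n(7n−5)/2 with n = 32.
32·(7·32 − 5)/2 = 32·219/2 = 3504.

3504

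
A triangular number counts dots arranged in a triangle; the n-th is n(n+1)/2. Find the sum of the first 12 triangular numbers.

364

Σ i(i+1)/2 = (Σi² + Σi) / 2 over i = 1..12.
Σi = 78 and Σi² = 650.
(1·650 + 1·78) / 2 = 728/2 = 364.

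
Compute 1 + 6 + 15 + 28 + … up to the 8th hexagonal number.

Σ i(2i−1) = 2Σi² − Σi over i = 1..8.
Σi = 36 and Σi² = 204.
2·204 − 1·36 = 372.

372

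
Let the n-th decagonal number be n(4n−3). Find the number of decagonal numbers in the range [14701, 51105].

53

The n-th decagonal number is n(4n−3).
Smallest index with value ≥ 14701: n = 61 (giving 14701).
Largest index with value ≤ 51105: n = 113 (giving 50737).
Indices 61 through 113: 53 terms.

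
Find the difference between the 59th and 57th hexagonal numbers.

59·(2·59 − 1) = 6903 and 57·(2·57 − 1) = 6441.
Difference: 6903 − 6441 = 462.

462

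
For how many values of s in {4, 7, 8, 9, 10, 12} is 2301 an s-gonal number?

1

s = 4: P(4, 47) = 2209 and P(4, 48) = 2304; 2301 is not s-gonal.
s = 7: P(7, 30) = 2205 and P(7, 31) = 2356; 2301 is not s-gonal.
s = 8: P(8, 28) = 2296 and P(8, 29) = 2465; 2301 is not s-gonal.
s = 9: P(9, 26) = 2301. ✓
s = 10: P(10, 24) = 2232 and P(10, 25) = 2425; 2301 is not s-gonal.
s = 12: P(12, 21) = 2121 and P(12, 22) = 2332; 2301 is not s-gonal.
Hits: s ∈ {9} → 1.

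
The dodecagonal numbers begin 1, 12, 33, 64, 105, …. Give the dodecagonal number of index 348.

604128

348·(5·348 − 4) = 348·1736 = 604128.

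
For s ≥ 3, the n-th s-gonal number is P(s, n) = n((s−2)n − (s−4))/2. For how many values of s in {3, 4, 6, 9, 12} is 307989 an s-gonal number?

s = 3: P(3, 784) = 307720 and P(3, 785) = 308505; 307989 is not s-gonal.
s = 4: P(4, 554) = 306916 and P(4, 555) = 308025; 307989 is not s-gonal.
s = 6: P(6, 392) = 306936 and P(6, 393) = 308505; 307989 is not s-gonal.
s = 9: P(9, 297) = 307989. ✓
s = 12: P(12, 248) = 306528 and P(12, 249) = 309009; 307989 is not s-gonal.
Hits: s ∈ {9} → 1.

1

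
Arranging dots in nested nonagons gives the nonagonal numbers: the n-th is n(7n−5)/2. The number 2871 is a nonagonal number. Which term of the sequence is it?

Set n(7n−5)/2 = 2871, giving 7n² − 5n − 5742 = 0.
The discriminant is 25 + 56·2871 = 160801, and √160801 = 401.
So n = (5 + 401) / 14 = 406/14 = 29.
Check: 29·(7·29 − 5)/2 = 2871. ✓

29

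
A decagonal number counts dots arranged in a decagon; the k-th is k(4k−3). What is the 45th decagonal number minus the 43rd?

698

45·(4·45 − 3) = 7965 and 43·(4·43 − 3) = 7267.
Difference: 7965 − 7267 = 698.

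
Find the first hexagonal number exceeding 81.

91

Solve n(2n−1) > 81 for integer n.
The largest n with value ≤ 81 is 6 (since 66 ≤ 81 < 91), so the first above is n = 7, value 91.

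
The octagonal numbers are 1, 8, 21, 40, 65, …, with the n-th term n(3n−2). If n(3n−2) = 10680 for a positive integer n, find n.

Set n(3n−2) = 10680, giving 3n² − 2n − 10680 = 0.
The discriminant is 4 + 12·10680 = 128164, and √128164 = 358.
So n = (2 + 358) / 6 = 360/6 = 60.
Check: 60·(3·60 − 2) = 10680. ✓

60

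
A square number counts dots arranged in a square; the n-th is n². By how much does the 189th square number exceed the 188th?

377

n² − (n−1)² = 2n − 1, so 189² − 188² = 2·189 − 1 = 377.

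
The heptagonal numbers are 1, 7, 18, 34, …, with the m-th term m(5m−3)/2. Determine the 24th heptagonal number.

The 24th heptagonal number is n(5n−3)/2 with n = 24.
24·(5·24 − 3)/2 = 24·117/2 = 1404.

1404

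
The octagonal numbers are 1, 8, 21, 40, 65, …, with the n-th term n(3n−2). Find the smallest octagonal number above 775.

833

Solve n(3n−2) > 775 for integer n.
The largest n with value ≤ 775 is 16 (since 736 ≤ 775 < 833), so the first above is n = 17, value 833.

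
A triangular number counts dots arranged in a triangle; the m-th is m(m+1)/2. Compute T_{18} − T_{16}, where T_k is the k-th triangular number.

35

18·19/2 = 171 and 16·17/2 = 136.
Difference: 171 − 136 = 35.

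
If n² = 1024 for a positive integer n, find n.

We need n² = 1024, so n = √1024 = 32.

32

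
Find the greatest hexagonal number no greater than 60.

45

Solve n(2n−1) ≤ 60 for integer n.
n = 5 gives 45 ≤ 60, while n = 6 gives 66 > 60; so the answer is 45.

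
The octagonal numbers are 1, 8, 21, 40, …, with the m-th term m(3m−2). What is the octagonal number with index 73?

15841

The 73rd octagonal number is n(3n−2) with n = 73.
73·(3·73 − 2) = 73·217 = 15841.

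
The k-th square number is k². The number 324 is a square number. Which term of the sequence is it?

We need n² = 324, so n = √324 = 18.

18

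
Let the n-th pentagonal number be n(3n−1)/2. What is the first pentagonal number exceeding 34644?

Solve n(3n−1)/2 > 34644 for integer n.
The largest n with value ≤ 34644 is 152 (since 34580 ≤ 34644 < 35037), so the first above is n = 153, value 35037.

35037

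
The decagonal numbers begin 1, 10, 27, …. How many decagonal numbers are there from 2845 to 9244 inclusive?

The n-th decagonal number is n(4n−3).
Smallest index with value ≥ 2845: n = 28 (giving 3052).
Largest index with value ≤ 9244: n = 48 (giving 9072).
Indices 28 through 48: 21 terms.

21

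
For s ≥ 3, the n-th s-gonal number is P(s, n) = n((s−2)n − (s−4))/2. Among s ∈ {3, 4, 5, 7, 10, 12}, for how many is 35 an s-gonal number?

1

s = 3: P(3, 7) = 28 and P(3, 8) = 36; 35 is not s-gonal.
s = 4: P(4, 5) = 25 and P(4, 6) = 36; 35 is not s-gonal.
s = 5: P(5, 5) = 35. ✓
s = 7: P(7, 4) = 34 and P(7, 5) = 55; 35 is not s-gonal.
s = 10: P(10, 3) = 27 and P(10, 4) = 52; 35 is not s-gonal.
s = 12: P(12, 3) = 33 and P(12, 4) = 64; 35 is not s-gonal.
Hits: s ∈ {5} → 1.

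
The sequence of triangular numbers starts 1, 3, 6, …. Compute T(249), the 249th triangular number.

The 249th triangular number is n(n+1)/2 with n = 249.
249·250/2 = 62250/2 = 31125.

31125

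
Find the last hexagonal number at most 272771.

271953

Solve n(2n−1) ≤ 272771 for integer n.
n = 369 gives 271953 ≤ 272771, while n = 370 gives 273430 > 272771; so the answer is 271953.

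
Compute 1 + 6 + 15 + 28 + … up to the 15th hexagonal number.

Σ i(2i−1) = 2Σi² − Σi over i = 1..15.
Σi = 120 and Σi² = 1240.
2·1240 − 1·120 = 2360.

2360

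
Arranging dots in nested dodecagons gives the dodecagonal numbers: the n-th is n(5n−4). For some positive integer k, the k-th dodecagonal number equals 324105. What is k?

Set n(5n−4) = 324105, giving 5n² − 4n − 324105 = 0.
The discriminant is 16 + 20·324105 = 6482116, and √6482116 = 2546.
So n = (4 + 2546) / 10 = 2550/10 = 255.
Check: 255·(5·255 − 4) = 324105. ✓

255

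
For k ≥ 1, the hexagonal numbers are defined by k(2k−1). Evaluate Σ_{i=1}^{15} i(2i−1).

2360

Σ i(2i−1) = 2Σi² − Σi over i = 1..15.
Σi = 120 and Σi² = 1240.
2·1240 − 1·120 = 2360.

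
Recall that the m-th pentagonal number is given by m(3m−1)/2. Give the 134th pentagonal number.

26867

134·(3·134 − 1)/2 = 134·401/2 = 26867.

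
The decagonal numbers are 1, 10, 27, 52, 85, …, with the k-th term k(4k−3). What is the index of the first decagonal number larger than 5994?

Solve n(4n−3) > 5994 for integer n.
The largest n with value ≤ 5994 is 39 (since 5967 ≤ 5994 < 6280), so the first above is n = 40, value 6280.

40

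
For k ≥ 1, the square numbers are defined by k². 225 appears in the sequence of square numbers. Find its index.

15

We need n² = 225, so n = √225 = 15.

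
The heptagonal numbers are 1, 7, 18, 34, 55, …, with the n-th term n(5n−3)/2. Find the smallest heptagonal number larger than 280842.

281736

Solve n(5n−3)/2 > 280842 for integer n.
The largest n with value ≤ 280842 is 335 (since 280060 ≤ 280842 < 281736), so the first above is n = 336, value 281736.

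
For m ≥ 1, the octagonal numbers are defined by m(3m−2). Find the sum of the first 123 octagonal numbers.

Σ i(3i−2) = 3Σi² − 2Σi over i = 1..123.
Σi = 7626 and Σi² = 627874.
3·627874 − 2·7626 = 1868370.

1868370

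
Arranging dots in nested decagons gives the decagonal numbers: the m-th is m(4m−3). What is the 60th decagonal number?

14220

The 60th decagonal number is n(4n−3) with n = 60.
60·(4·60 − 3) = 60·237 = 14220.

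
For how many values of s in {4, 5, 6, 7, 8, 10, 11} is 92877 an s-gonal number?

1

s = 4: P(4, 304) = 92416 and P(4, 305) = 93025; 92877 is not s-gonal.
s = 5: P(5, 249) = 92877. ✓
s = 6: P(6, 215) = 92235 and P(6, 216) = 93096; 92877 is not s-gonal.
s = 7: P(7, 193) = 92833 and P(7, 194) = 93799; 92877 is not s-gonal.
s = 8: P(8, 176) = 92576 and P(8, 177) = 93633; 92877 is not s-gonal.
s = 10: P(10, 152) = 91960 and P(10, 153) = 93177; 92877 is not s-gonal.
s = 11: P(11, 144) = 92808 and P(11, 145) = 94105; 92877 is not s-gonal.
Hits: s ∈ {5} → 1.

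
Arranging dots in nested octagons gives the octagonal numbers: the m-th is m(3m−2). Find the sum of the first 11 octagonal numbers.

Σ i(3i−2) = 3Σi² − 2Σi over i = 1..11.
Σi = 66 and Σi² = 506.
3·506 − 2·66 = 1386.

1386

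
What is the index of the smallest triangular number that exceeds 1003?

45

Solve n(n+1)/2 > 1003 for integer n.
The largest n with value ≤ 1003 is 44 (since 990 ≤ 1003 < 1035), so the first above is n = 45, value 1035.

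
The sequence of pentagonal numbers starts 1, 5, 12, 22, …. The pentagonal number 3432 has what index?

Set n(3n−1)/2 = 3432, giving 3n² − n − 6864 = 0.
The discriminant is 1 + 24·3432 = 82369, and √82369 = 287.
So n = (1 + 287) / 6 = 288/6 = 48.

48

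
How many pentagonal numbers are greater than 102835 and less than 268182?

The n-th pentagonal number is n(3n−1)/2.
Smallest index with value > 102835: n = 263 (giving 103622).
Largest index with value < 268182: n = 422 (giving 266915).
Indices 263 through 422: 160 terms.

160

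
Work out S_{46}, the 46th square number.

2116

The 46th square number is n² with n = 46.
46² = 2116.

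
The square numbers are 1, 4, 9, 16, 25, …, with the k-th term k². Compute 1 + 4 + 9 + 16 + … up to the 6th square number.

91

Σ_{i=1}^{6} i² = 6·7·13/6 = 91.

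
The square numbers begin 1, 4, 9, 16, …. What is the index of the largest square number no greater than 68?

Solve n² ≤ 68 for integer n.
n = 8 gives 64 ≤ 68, while n = 9 gives 81 > 68; so the answer is index 8.

8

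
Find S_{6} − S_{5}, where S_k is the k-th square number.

n² − (n−1)² = 2n − 1, so 6² − 5² = 2·6 − 1 = 11.

11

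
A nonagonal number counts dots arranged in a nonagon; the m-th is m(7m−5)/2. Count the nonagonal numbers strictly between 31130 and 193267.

141

The n-th nonagonal number is n(7n−5)/2.
Smallest index with value > 31130: n = 95 (giving 31350).
Largest index with value < 193267: n = 235 (giving 192700).
Indices 95 through 235: 141 terms.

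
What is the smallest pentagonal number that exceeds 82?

Solve n(3n−1)/2 > 82 for integer n.
The largest n with value ≤ 82 is 7 (since 70 ≤ 82 < 92), so the first above is n = 8, value 92.

92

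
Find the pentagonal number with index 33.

33·(3·33 − 1)/2 = 33·98/2 = 33·49 = 1617.

1617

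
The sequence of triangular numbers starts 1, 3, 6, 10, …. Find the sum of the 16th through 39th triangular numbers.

Σ i(i+1)/2 = (Σi² + Σi) / 2 over i = 16..39.
Σi = 780 − 120 = 660 and Σi² = 20540 − 1240 = 19300.
(1·19300 + 1·660) / 2 = 19960/2 = 9980.

9980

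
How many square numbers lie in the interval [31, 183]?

8

The n-th square number is n².
Smallest index with value ≥ 31: n = 6 (giving 36).
Largest index with value ≤ 183: n = 13 (giving 169).
Indices 6 through 13: 8 terms.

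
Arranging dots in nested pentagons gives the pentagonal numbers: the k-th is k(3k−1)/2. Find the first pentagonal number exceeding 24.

35

Solve n(3n−1)/2 > 24 for integer n.
The largest n with value ≤ 24 is 4 (since 22 ≤ 24 < 35), so the first above is n = 5, value 35.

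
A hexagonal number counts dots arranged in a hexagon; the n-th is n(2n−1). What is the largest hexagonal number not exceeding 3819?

Solve n(2n−1) ≤ 3819 for integer n.
n = 43 gives 3655 ≤ 3819, while n = 44 gives 3828 > 3819; so the answer is 3655.

3655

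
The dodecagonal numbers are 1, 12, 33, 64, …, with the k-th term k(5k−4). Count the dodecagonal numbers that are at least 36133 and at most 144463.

85

The n-th dodecagonal number is n(5n−4).
Smallest index with value ≥ 36133: n = 86 (giving 36636).
Largest index with value ≤ 144463: n = 170 (giving 143820).
Indices 86 through 170: 85 terms.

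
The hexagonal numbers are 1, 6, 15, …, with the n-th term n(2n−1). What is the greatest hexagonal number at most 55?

Solve n(2n−1) ≤ 55 for integer n.
n = 5 gives 45 ≤ 55, while n = 6 gives 66 > 55; so the answer is 45.

45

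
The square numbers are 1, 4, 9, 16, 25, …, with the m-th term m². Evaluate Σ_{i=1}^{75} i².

Σ_{i=1}^{75} i² = 75·76·151/6 = 143450.

143450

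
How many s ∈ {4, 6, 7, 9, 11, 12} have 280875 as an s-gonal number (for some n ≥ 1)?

s = 4: P(4, 529) = 279841 and P(4, 530) = 280900; 280875 is not s-gonal.
s = 6: P(6, 375) = 280875. ✓
s = 7: P(7, 335) = 280060 and P(7, 336) = 281736; 280875 is not s-gonal.
s = 9: P(9, 283) = 279604 and P(9, 284) = 281586; 280875 is not s-gonal.
s = 11: P(11, 250) = 280375 and P(11, 251) = 282626; 280875 is not s-gonal.
s = 12: P(12, 237) = 279897 and P(12, 238) = 282268; 280875 is not s-gonal.
Hits: s ∈ {6} → 1.

1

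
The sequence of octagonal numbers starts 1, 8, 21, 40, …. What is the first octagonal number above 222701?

Solve n(3n−2) > 222701 for integer n.
The largest n with value ≤ 222701 is 272 (since 221408 ≤ 222701 < 223041), so the first above is n = 273, value 223041.

223041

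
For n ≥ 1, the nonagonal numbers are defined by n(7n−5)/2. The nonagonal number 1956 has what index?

Set n(7n−5)/2 = 1956, giving 7n² − 5n − 3912 = 0.
The discriminant is 25 + 56·1956 = 109561, and √109561 = 331.
So n = (5 + 331) / 14 = 336/14 = 24.
Check: 24·(7·24 − 5)/2 = 1956. ✓

24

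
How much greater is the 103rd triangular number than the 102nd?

Consecutive triangular numbers differ by n: T_{103} − T_{102} = 103.

103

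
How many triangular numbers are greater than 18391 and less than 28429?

The n-th triangular number is n(n+1)/2.
Smallest index with value > 18391: n = 192 (giving 18528).
Largest index with value < 28429: n = 237 (giving 28203).
Indices 192 through 237: 46 terms.

46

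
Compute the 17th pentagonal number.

425

The 17th pentagonal number is n(3n−1)/2 with n = 17.
17·(3·17 − 1)/2 = 17·50/2 = 17·25 = 425.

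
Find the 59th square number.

3481

The 59th square number is n² with n = 59.
59² = 3481.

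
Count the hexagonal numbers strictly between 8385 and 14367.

20

The n-th hexagonal number is n(2n−1).
Smallest index with value > 8385: n = 66 (giving 8646).
Largest index with value < 14367: n = 85 (giving 14365).
Indices 66 through 85: 20 terms.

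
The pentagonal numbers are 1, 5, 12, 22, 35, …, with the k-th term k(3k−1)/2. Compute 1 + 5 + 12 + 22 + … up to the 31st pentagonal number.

Σ i(3i−1)/2 = (3Σi² − Σi) / 2 over i = 1..31.
Σi = 496 and Σi² = 10416.
(3·10416 − 1·496) / 2 = 30752/2 = 15376.

15376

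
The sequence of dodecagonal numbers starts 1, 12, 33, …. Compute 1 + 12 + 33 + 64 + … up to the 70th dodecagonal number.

Σ i(5i−4) = 5Σi² − 4Σi over i = 1..70.
Σi = 2485 and Σi² = 116795.
5·116795 − 4·2485 = 574035.

574035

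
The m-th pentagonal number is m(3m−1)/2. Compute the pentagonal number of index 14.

287

The 14th pentagonal number is n(3n−1)/2 with n = 14.
14·(3·14 − 1)/2 = 14·41/2 = 287.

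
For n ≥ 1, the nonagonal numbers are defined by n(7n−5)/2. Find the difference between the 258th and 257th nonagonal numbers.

1800

Consecutive nonagonal numbers differ by 7n − 6: here 7·258 − 6 = 1800.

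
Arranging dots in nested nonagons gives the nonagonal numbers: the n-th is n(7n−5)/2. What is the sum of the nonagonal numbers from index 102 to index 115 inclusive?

Σ i(7i−5)/2 = (7Σi² − 5Σi) / 2 over i = 102..115.
Σi = 6670 − 5151 = 1519 and Σi² = 513590 − 348551 = 165039.
(7·165039 − 5·1519) / 2 = 1147678/2 = 573839.

573839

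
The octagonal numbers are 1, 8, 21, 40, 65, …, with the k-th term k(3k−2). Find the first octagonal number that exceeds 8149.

Solve n(3n−2) > 8149 for integer n.
The largest n with value ≤ 8149 is 52 (since 8008 ≤ 8149 < 8321), so the first above is n = 53, value 8321.

8321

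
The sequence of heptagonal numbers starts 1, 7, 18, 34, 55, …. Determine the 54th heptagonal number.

7209

The 54th heptagonal number is n(5n−3)/2 with n = 54.
54·(5·54 − 3)/2 = 54·267/2 = 7209.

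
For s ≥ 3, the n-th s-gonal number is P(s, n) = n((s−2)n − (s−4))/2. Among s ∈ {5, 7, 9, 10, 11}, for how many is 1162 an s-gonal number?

1

s = 5: P(5, 28) = 1162. ✓
s = 7: P(7, 21) = 1071 and P(7, 22) = 1177; 1162 is not s-gonal.
s = 9: P(9, 18) = 1089 and P(9, 19) = 1216; 1162 is not s-gonal.
s = 10: P(10, 17) = 1105 and P(10, 18) = 1242; 1162 is not s-gonal.
s = 11: P(11, 16) = 1096 and P(11, 17) = 1241; 1162 is not s-gonal.
Hits: s ∈ {5} → 1.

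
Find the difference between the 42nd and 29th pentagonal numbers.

1378

42·(3·42 − 1)/2 = 2625 and 29·(3·29 − 1)/2 = 1247.
Difference: 2625 − 1247 = 1378.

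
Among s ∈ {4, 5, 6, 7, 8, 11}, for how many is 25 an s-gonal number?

s = 4: P(4, 5) = 25. ✓
s = 5: P(5, 4) = 22 and P(5, 5) = 35; 25 is not s-gonal.
s = 6: P(6, 3) = 15 and P(6, 4) = 28; 25 is not s-gonal.
s = 7: P(7, 3) = 18 and P(7, 4) = 34; 25 is not s-gonal.
s = 8: P(8, 3) = 21 and P(8, 4) = 40; 25 is not s-gonal.
s = 11: P(11, 2) = 11 and P(11, 3) = 30; 25 is not s-gonal.
Hits: s ∈ {4} → 1.

1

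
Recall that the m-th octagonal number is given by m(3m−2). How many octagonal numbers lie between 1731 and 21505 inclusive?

61

The n-th octagonal number is n(3n−2).
Smallest index with value ≥ 1731: n = 25 (giving 1825).
Largest index with value ≤ 21505: n = 85 (giving 21505).
Indices 25 through 85: 61 terms.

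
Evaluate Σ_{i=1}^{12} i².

650

Σ_{i=1}^{12} i² = 12·13·25/6 = 650.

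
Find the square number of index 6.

36

The 6th square number is n² with n = 6.
6² = 36.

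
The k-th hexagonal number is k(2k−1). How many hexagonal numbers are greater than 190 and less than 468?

5

The n-th hexagonal number is n(2n−1).
Smallest index with value > 190: n = 11 (giving 231).
Largest index with value < 468: n = 15 (giving 435).
Indices 11 through 15: 5 terms.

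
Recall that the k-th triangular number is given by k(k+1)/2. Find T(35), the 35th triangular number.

The 35th triangular number is n(n+1)/2 with n = 35.
35·36/2 = 1260/2 = 630.

630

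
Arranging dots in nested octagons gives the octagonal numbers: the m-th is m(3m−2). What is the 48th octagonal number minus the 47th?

Consecutive octagonal numbers differ by 6n − 5: here 6·48 − 5 = 283.

283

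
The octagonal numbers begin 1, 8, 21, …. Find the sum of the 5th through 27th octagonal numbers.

19964

Σ i(3i−2) = 3Σi² − 2Σi over i = 5..27.
Σi = 378 − 10 = 368 and Σi² = 6930 − 30 = 6900.
3·6900 − 2·368 = 19964.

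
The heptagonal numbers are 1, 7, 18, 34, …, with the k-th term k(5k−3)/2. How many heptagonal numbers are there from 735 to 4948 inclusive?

The n-th heptagonal number is n(5n−3)/2.
Smallest index with value ≥ 735: n = 18 (giving 783).
Largest index with value ≤ 4948: n = 44 (giving 4774).
Indices 18 through 44: 27 terms.

27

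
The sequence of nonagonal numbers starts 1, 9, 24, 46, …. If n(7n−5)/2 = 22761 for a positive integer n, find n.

81

Set n(7n−5)/2 = 22761, giving 7n² − 5n − 45522 = 0.
The discriminant is 25 + 56·22761 = 1274641, and √1274641 = 1129.
So n = (5 + 1129) / 14 = 1134/14 = 81.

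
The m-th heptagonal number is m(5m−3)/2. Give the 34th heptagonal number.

The 34th heptagonal number is n(5n−3)/2 with n = 34.
34·(5·34 − 3)/2 = 34·167/2 = 2839.

2839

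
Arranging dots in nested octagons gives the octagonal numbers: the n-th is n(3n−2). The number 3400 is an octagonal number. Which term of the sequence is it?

Set n(3n−2) = 3400, giving 3n² − 2n − 3400 = 0.
So n = (2 + 202) / 6 = 204/6 = 34.

34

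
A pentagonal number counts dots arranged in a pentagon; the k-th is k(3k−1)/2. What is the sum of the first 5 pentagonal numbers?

Σ i(3i−1)/2 = (3Σi² − Σi) / 2 over i = 1..5.
Σi = 15 and Σi² = 55.
(3·55 − 1·15) / 2 = 150/2 = 75.

75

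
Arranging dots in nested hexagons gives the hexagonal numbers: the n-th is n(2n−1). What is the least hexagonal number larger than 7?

Solve n(2n−1) > 7 for integer n.
The largest n with value ≤ 7 is 2 (since 6 ≤ 7 < 15), so the first above is n = 3, value 15.

15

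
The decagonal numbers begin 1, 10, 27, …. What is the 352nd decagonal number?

352·(4·352 − 3) = 352·1405 = 494560.

494560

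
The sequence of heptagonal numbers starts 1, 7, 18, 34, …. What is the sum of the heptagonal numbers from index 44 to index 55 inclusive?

Σ i(5i−3)/2 = (5Σi² − 3Σi) / 2 over i = 44..55.
Σi = 1540 − 946 = 594 and Σi² = 56980 − 27434 = 29546.
(5·29546 − 3·594) / 2 = 145948/2 = 72974.

72974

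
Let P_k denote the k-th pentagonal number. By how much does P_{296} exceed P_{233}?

296·(3·296 − 1)/2 = 131276 and 233·(3·233 − 1)/2 = 81317.
Difference: 131276 − 81317 = 49959.

49959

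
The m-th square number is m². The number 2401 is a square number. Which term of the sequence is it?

49

We need n² = 2401, so n = √2401 = 49.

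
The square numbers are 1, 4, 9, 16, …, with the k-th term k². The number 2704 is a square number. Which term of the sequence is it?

We need n² = 2704, so n = √2704 = 52.
Check: 52² = 2704. ✓

52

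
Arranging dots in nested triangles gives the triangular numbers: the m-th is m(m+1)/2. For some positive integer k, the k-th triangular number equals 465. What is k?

30

Set n(n+1)/2 = 465, giving n² + n − 930 = 0.
The discriminant is 1 + 8·465 = 3721, and √3721 = 61.
So n = (-1 + 61) / 2 = 60/2 = 30.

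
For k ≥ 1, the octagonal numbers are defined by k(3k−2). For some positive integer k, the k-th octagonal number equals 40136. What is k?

Set n(3n−2) = 40136, giving 3n² − 2n − 40136 = 0.
The discriminant is 4 + 12·40136 = 481636, and √481636 = 694.
So n = (2 + 694) / 6 = 696/6 = 116.

116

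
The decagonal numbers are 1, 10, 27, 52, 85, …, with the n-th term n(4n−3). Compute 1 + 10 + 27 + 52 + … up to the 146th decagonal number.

Σ i(4i−3) = 4Σi² − 3Σi over i = 1..146.
Σi = 10731 and Σi² = 1048061.
4·1048061 − 3·10731 = 4160051.

4160051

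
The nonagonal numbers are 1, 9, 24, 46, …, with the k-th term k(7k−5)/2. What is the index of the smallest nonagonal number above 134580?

197

Solve n(7n−5)/2 > 134580 for integer n.
The largest n with value ≤ 134580 is 196 (since 133966 ≤ 134580 < 135339), so the first above is n = 197, value 135339.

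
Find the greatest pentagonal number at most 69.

51

Solve n(3n−1)/2 ≤ 69 for integer n.
n = 6 gives 51 ≤ 69, while n = 7 gives 70 > 69; so the answer is 51.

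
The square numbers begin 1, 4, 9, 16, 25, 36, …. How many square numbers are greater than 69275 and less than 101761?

The n-th square number is n².
Smallest index with value > 69275: n = 264 (giving 69696).
Largest index with value < 101761: n = 318 (giving 101124).
Indices 264 through 318: 55 terms.

55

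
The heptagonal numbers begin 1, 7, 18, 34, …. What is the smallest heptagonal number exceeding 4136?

Solve n(5n−3)/2 > 4136 for integer n.
The largest n with value ≤ 4136 is 40 (since 3940 ≤ 4136 < 4141), so the first above is n = 41, value 4141.

4141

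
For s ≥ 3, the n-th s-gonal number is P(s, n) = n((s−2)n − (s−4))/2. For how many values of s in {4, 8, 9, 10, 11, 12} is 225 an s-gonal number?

2

s = 4: P(4, 15) = 225. ✓
s = 8: P(8, 9) = 225. ✓
s = 9: P(9, 8) = 204 and P(9, 9) = 261; 225 is not s-gonal.
s = 10: P(10, 7) = 175 and P(10, 8) = 232; 225 is not s-gonal.
s = 11: P(11, 7) = 196 and P(11, 8) = 260; 225 is not s-gonal.
s = 12: P(12, 7) = 217 and P(12, 8) = 288; 225 is not s-gonal.
Hits: s ∈ {4, 8} → 2.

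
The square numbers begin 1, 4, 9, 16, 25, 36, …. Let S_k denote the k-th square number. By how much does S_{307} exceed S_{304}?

1833

307² = 94249 and 304² = 92416.
Difference: 94249 − 92416 = 1833.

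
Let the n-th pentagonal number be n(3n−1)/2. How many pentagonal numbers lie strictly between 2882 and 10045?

37

The n-th pentagonal number is n(3n−1)/2.
Smallest index with value > 2882: n = 45 (giving 3015).
Largest index with value < 10045: n = 81 (giving 9801).
Indices 45 through 81: 37 terms.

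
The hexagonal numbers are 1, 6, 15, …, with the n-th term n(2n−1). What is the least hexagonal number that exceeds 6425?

6441

Solve n(2n−1) > 6425 for integer n.
The largest n with value ≤ 6425 is 56 (since 6216 ≤ 6425 < 6441), so the first above is n = 57, value 6441.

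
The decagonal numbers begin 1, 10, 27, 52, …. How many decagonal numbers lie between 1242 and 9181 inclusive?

31

The n-th decagonal number is n(4n−3).
Smallest index with value ≥ 1242: n = 18 (giving 1242).
Largest index with value ≤ 9181: n = 48 (giving 9072).
Indices 18 through 48: 31 terms.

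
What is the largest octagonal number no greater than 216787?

Solve n(3n−2) ≤ 216787 for integer n.
n = 269 gives 216545 ≤ 216787, while n = 270 gives 218160 > 216787; so the answer is 216545.

216545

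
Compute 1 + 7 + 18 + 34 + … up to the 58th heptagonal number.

Σ i(5i−3)/2 = (5Σi² − 3Σi) / 2 over i = 1..58.
Σi = 1711 and Σi² = 66729.
(5·66729 − 3·1711) / 2 = 328512/2 = 164256.

164256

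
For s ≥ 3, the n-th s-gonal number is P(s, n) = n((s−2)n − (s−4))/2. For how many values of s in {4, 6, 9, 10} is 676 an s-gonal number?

s = 4: P(4, 26) = 676. ✓
s = 6: P(6, 18) = 630 and P(6, 19) = 703; 676 is not s-gonal.
s = 9: P(9, 14) = 651 and P(9, 15) = 750; 676 is not s-gonal.
s = 10: P(10, 13) = 637 and P(10, 14) = 742; 676 is not s-gonal.
Hits: s ∈ {4} → 1.

1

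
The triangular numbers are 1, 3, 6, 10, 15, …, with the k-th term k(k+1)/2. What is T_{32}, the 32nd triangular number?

The 32nd triangular number is n(n+1)/2 with n = 32.
32·33/2 = 1056/2 = 528.

528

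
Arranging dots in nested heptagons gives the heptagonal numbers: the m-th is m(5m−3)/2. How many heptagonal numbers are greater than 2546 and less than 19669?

The n-th heptagonal number is n(5n−3)/2.
Smallest index with value > 2546: n = 33 (giving 2673).
Largest index with value < 19669: n = 88 (giving 19228).
Indices 33 through 88: 56 terms.

56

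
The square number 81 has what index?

9

We need n² = 81, so n = √81 = 9.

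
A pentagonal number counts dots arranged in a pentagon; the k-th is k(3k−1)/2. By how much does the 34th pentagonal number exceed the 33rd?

100

Consecutive pentagonal numbers differ by 3n − 2: here 3·34 − 2 = 100.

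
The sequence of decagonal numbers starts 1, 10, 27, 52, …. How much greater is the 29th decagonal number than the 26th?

651

29·(4·29 − 3) = 3277 and 26·(4·26 − 3) = 2626.
Difference: 3277 − 2626 = 651.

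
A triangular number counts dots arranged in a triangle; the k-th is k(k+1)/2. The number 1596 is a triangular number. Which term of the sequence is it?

Set n(n+1)/2 = 1596, giving n² + n − 3192 = 0.
The discriminant is 1 + 8·1596 = 12769, and √12769 = 113.
So n = (-1 + 113) / 2 = 112/2 = 56.

56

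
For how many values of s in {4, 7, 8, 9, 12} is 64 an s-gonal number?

s = 4: P(4, 8) = 64. ✓
s = 7: P(7, 5) = 55 and P(7, 6) = 81; 64 is not s-gonal.
s = 8: P(8, 4) = 40 and P(8, 5) = 65; 64 is not s-gonal.
s = 9: P(9, 4) = 46 and P(9, 5) = 75; 64 is not s-gonal.
s = 12: P(12, 4) = 64. ✓
Hits: s ∈ {4, 12} → 2.

2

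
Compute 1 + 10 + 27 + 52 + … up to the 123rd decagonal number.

2488618

Σ i(4i−3) = 4Σi² − 3Σi over i = 1..123.
Σi = 7626 and Σi² = 627874.
4·627874 − 3·7626 = 2488618.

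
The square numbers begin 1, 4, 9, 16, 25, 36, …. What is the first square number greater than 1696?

Solve n² > 1696 for integer n.
The largest n with value ≤ 1696 is 41 (since 1681 ≤ 1696 < 1764), so the first above is n = 42, value 1764.

1764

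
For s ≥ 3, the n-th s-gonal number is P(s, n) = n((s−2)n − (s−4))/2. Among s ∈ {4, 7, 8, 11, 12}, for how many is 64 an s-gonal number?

2

s = 4: P(4, 8) = 64. ✓
s = 7: P(7, 5) = 55 and P(7, 6) = 81; 64 is not s-gonal.
s = 8: P(8, 4) = 40 and P(8, 5) = 65; 64 is not s-gonal.
s = 11: P(11, 4) = 58 and P(11, 5) = 95; 64 is not s-gonal.
s = 12: P(12, 4) = 64. ✓
Hits: s ∈ {4, 12} → 2.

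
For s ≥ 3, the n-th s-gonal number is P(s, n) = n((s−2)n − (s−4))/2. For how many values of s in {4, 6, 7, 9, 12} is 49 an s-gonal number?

s = 4: P(4, 7) = 49. ✓
s = 6: P(6, 5) = 45 and P(6, 6) = 66; 49 is not s-gonal.
s = 7: P(7, 4) = 34 and P(7, 5) = 55; 49 is not s-gonal.
s = 9: P(9, 4) = 46 and P(9, 5) = 75; 49 is not s-gonal.
s = 12: P(12, 3) = 33 and P(12, 4) = 64; 49 is not s-gonal.
Hits: s ∈ {4} → 1.

1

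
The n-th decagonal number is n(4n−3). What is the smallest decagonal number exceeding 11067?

11077

Solve n(4n−3) > 11067 for integer n.
The largest n with value ≤ 11067 is 52 (since 10660 ≤ 11067 < 11077), so the first above is n = 53, value 11077.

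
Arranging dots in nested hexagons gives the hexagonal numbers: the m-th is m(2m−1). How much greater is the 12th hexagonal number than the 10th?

12·(2·12 − 1) = 276 and 10·(2·10 − 1) = 190.
Difference: 276 − 190 = 86.

86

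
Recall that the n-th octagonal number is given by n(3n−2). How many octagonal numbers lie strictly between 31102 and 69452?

50

The n-th octagonal number is n(3n−2).
Smallest index with value > 31102: n = 103 (giving 31621).
Largest index with value < 69452: n = 152 (giving 69008).
Indices 103 through 152: 50 terms.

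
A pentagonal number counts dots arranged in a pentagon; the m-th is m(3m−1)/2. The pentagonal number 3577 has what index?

Set n(3n−1)/2 = 3577, giving 3n² − n − 7154 = 0.
So n = (1 + 293) / 6 = 294/6 = 49.

49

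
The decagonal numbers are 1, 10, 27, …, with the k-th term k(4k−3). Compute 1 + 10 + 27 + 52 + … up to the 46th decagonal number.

Σ i(4i−3) = 4Σi² − 3Σi over i = 1..46.
Σi = 1081 and Σi² = 33511.
4·33511 − 3·1081 = 130801.

130801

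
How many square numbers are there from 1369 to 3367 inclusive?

22

The n-th square number is n².
Smallest index with value ≥ 1369: n = 37 (giving 1369).
Largest index with value ≤ 3367: n = 58 (giving 3364).
Indices 37 through 58: 22 terms.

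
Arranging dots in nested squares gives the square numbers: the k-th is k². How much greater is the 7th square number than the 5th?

7² = 49 and 5² = 25.
Difference: 49 − 25 = 24.

24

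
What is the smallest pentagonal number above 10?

12

Solve n(3n−1)/2 > 10 for integer n.
The largest n with value ≤ 10 is 2 (since 5 ≤ 10 < 12), so the first above is n = 3, value 12.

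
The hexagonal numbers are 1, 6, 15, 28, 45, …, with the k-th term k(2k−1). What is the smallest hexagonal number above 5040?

Solve n(2n−1) > 5040 for integer n.
The largest n with value ≤ 5040 is 50 (since 4950 ≤ 5040 < 5151), so the first above is n = 51, value 5151.

5151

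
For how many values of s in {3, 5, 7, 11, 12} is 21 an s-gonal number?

1

s = 3: P(3, 6) = 21. ✓
s = 5: P(5, 3) = 12 and P(5, 4) = 22; 21 is not s-gonal.
s = 7: P(7, 3) = 18 and P(7, 4) = 34; 21 is not s-gonal.
s = 11: P(11, 2) = 11 and P(11, 3) = 30; 21 is not s-gonal.
s = 12: P(12, 2) = 12 and P(12, 3) = 33; 21 is not s-gonal.
Hits: s ∈ {3} → 1.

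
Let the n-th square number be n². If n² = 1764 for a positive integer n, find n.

42

We need n² = 1764, so n = √1764 = 42.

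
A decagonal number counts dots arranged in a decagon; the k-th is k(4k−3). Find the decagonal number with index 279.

310527

The 279th decagonal number is n(4n−3) with n = 279.
279·(4·279 − 3) = 279·1113 = 310527.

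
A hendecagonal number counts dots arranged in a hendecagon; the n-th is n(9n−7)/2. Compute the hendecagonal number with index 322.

465451

The 322nd hendecagonal number is n(9n−7)/2 with n = 322.
322·(9·322 − 7)/2 = 322·2891/2 = 465451.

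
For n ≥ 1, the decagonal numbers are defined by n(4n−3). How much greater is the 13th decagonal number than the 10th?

267

13·(4·13 − 3) = 637 and 10·(4·10 − 3) = 370.
Difference: 637 − 370 = 267.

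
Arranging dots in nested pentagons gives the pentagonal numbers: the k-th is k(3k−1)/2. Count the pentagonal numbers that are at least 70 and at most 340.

9

The n-th pentagonal number is n(3n−1)/2.
Smallest index with value ≥ 70: n = 7 (giving 70).
Largest index with value ≤ 340: n = 15 (giving 330).
Indices 7 through 15: 9 terms.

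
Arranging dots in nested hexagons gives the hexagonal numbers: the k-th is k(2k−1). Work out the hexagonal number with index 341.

The 341st hexagonal number is n(2n−1) with n = 341.
341·(2·341 − 1) = 341·681 = 232221.

232221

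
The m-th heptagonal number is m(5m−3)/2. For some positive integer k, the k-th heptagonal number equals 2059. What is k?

Set n(5n−3)/2 = 2059, giving 5n² − 3n − 4118 = 0.
The discriminant is 9 + 40·2059 = 82369, and √82369 = 287.
So n = (3 + 287) / 10 = 290/10 = 29.
Check: 29·(5·29 − 3)/2 = 2059. ✓

29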